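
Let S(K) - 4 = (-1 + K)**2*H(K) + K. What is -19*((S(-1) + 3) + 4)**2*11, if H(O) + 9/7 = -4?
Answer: -1271556/49 ≈ -25950.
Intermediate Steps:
H(O) = -37/7 (H(O) = -9/7 - 4 = -37/7)
S(K) = 4 + K - 37*(-1 + K)**2/7 (S(K) = 4 + ((-1 + K)**2*(-37/7) + K) = 4 + (-37*(-1 + K)**2/7 + K) = 4 + (K - 37*(-1 + K)**2/7) = 4 + K - 37*(-1 + K)**2/7)
-19*((S(-1) + 3) + 4)**2*11 = -19*(((-9/7 - 37/7*(-1)**2 + (81/7)*(-1)) + 3) + 4)**2*11 = -19*(((-9/7 - 37/7*1 - 81/7) + 3) + 4)**2*11 = -19*(((-9/7 - 37/7 - 81/7) + 3) + 4)**2*11 = -19*((-127/7 + 3) + 4)**2*11 = -19*(-106/7 + 4)**2*11 = -19*(-78/7)**2*11 = -19*6084/49*11 = -115596/49*11 = -1271556/49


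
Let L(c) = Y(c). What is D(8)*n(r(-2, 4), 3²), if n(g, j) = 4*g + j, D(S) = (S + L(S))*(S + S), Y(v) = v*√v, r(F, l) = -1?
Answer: 640 + 1280*√2 ≈ 2450.2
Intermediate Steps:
Y(v) = v^(3/2)
L(c) = c^(3/2)
D(S) = 2*S*(S + S^(3/2)) (D(S) = (S + S^(3/2))*(S + S) = (S + S^(3/2))*(2*S) = 2*S*(S + S^(3/2)))
n(g, j) = j + 4*g
D(8)*n(r(-2, 4), 3²) = (2*8*(8 + 8^(3/2)))*(3² + 4*(-1)) = (2*8*(8 + 16*√2))*(9 - 4) = (128 + 256*√2)*5 = 640 + 1280*√2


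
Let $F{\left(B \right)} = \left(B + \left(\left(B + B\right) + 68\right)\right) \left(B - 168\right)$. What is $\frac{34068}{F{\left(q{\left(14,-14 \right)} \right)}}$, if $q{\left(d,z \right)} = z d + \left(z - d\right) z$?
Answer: $\frac{8517}{4592} \approx 1.8547$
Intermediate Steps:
$q{\left(d,z \right)} = d z + z \left(z - d\right)$
$F{\left(B \right)} = \left(-168 + B\right) \left(68 + 3 B\right)$ ($F{\left(B \right)} = \left(B + \left(2 B + 68\right)\right) \left(-168 + B\right) = \left(B + \left(68 + 2 B\right)\right) \left(-168 + B\right) = \left(68 + 3 B\right) \left(-168 + B\right) = \left(-168 + B\right) \left(68 + 3 B\right)$)
$\frac{34068}{F{\left(q{\left(14,-14 \right)} \right)}} = \frac{34068}{-11424 - 436 \left(-14\right)^{2} + 3 \left(\left(-14\right)^{2}\right)^{2}} = \frac{34068}{-11424 - 85456 + 3 \cdot 196^{2}} = \frac{34068}{-11424 - 85456 + 3 \cdot 38416} = \frac{34068}{-11424 - 85456 + 115248} = \frac{34068}{18368} = 34068 \cdot \frac{1}{18368} = \frac{8517}{4592}$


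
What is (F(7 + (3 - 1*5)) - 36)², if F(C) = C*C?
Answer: 121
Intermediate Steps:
F(C) = C²
(F(7 + (3 - 1*5)) - 36)² = ((7 + (3 - 1*5))² - 36)² = ((7 + (3 - 5))² - 36)² = ((7 - 2)² - 36)² = (5² - 36)² = (25 - 36)² = (-11)² = 121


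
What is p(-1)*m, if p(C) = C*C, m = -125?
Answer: -125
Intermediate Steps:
p(C) = C**2
p(-1)*m = (-1)**2*(-125) = 1*(-125) = -125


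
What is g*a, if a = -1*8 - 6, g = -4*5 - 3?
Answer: 322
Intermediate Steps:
g = -23 (g = -20 - 3 = -23)
a = -14 (a = -8 - 6 = -14)
g*a = -23*(-14) = 322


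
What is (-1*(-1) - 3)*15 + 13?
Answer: -17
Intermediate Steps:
(-1*(-1) - 3)*15 + 13 = (1 - 3)*15 + 13 = -2*15 + 13 = -30 + 13 = -17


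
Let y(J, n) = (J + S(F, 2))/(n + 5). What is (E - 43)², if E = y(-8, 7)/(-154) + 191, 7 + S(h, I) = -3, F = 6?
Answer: 2078174569/94864 ≈ 21907.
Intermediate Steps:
S(h, I) = -10 (S(h, I) = -7 - 3 = -10)
y(J, n) = (-10 + J)/(5 + n) (y(J, n) = (J - 10)/(n + 5) = (-10 + J)/(5 + n))
E = 58831/308 (E = ((-10 - 8)/(5 + 7))/(-154) + 191 = (-18/12)*(-1/154) + 191 = ((1/12)*(-18))*(-1/154) + 191 = -3/2*(-1/154) + 191 = 3/308 + 191 = 58831/308 ≈ 191.01)
(E - 43)² = (58831/308 - 43)² = (45587/308)² = 2078174569/94864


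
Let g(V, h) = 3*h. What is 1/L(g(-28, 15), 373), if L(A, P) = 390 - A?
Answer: 1/345 ≈ 0.0028986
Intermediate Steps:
1/L(g(-28, 15), 373) = 1/(390 - 3*15) = 1/(390 - 1*45) = 1/(390 - 45) = 1/345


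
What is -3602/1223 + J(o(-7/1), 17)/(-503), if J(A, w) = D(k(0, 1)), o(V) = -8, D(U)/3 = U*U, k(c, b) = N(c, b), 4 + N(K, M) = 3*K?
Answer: -1870510/615169 ≈ -3.0406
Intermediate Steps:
N(K, M) = -4 + 3*K
k(c, b) = -4 + 3*c
D(U) = 3*U² (D(U) = 3*(U*U) = 3*U²)
J(A, w) = 48 (J(A, w) = 3*(-4 + 3*0)² = 3*(-4 + 0)² = 3*(-4)² = 3*16 = 48)
-3602/1223 + J(o(-7/1), 17)/(-503) = -3602/1223 + 48/(-503) = -3602*1/1223 + 48*(-1/503) = -3602/1223 - 48/503 = -1870510/615169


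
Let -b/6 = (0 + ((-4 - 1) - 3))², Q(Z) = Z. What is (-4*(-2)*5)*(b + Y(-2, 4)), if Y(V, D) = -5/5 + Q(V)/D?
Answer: -15420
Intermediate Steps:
Y(V, D) = -1 + V/D (Y(V, D) = -5/5 + V/D = -5*⅕ + V/D = -1 + V/D)
b = -384 (b = -6*(0 + ((-4 - 1) - 3))² = -6*(0 + (-5 - 3))² = -6*(0 - 8)² = -6*(-8)² = -6*64 = -384)
(-4*(-2)*5)*(b + Y(-2, 4)) = (-4*(-2)*5)*(-384 + (-2 - 1*4)/4) = (8*5)*(-384 + (-2 - 4)/4) = 40*(-384 + (¼)*(-6)) = 40*(-384 - 3/2) = 40*(-771/2) = -15420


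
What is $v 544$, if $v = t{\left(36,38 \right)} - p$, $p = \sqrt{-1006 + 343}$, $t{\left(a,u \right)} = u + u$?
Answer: $41344 - 544 i \sqrt{663} \approx 41344.0 - 14007.0 i$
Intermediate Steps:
$t{\left(a,u \right)} = 2 u$
$p = i \sqrt{663}$ ($p = \sqrt{-663} = i \sqrt{663} \approx 25.749 i$)
$v = 76 - i \sqrt{663}$ ($v = 2 \cdot 38 - i \sqrt{663} = 76 - i \sqrt{663} \approx 76.0 - 25.749 i$)
$v 544 = \left(76 - i \sqrt{663}\right) 544 = 41344 - 544 i \sqrt{663}$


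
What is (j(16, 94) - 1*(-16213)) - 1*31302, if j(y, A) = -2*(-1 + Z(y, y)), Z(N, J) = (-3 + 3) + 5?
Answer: -15097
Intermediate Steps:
Z(N, J) = 5 (Z(N, J) = 0 + 5 = 5)
j(y, A) = -8 (j(y, A) = -2*(-1 + 5) = -2*4 = -8)
(j(16, 94) - 1*(-16213)) - 1*31302 = (-8 - 1*(-16213)) - 1*31302 = (-8 + 16213) - 31302 = 16205 - 31302 = -15097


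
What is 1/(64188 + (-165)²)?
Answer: 1/91413 ≈ 1.0939e-5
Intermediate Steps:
1/(64188 + (-165)²) = 1/(64188 + 27225) = 1/91413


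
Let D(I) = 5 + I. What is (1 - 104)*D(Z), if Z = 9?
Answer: -1442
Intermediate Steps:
(1 - 104)*D(Z) = (1 - 104)*(5 + 9) = -103*14 = -1442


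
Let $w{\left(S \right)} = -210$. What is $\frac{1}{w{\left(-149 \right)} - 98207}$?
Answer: $- \frac{1}{98417} \approx -1.0161 \cdot 10^{-5}$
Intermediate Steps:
$\frac{1}{w{\left(-149 \right)} - 98207} = \frac{1}{-210 - 98207} = \frac{1}{-98417} = - \frac{1}{98417}$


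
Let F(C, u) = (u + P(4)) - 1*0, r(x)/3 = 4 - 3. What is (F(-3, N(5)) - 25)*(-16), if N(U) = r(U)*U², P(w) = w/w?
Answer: -816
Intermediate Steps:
P(w) = 1
r(x) = 3 (r(x) = 3*(4 - 3) = 3*1 = 3)
N(U) = 3*U²
F(C, u) = 1 + u (F(C, u) = (u + 1) - 1*0 = (1 + u) + 0 = 1 + u)
(F(-3, N(5)) - 25)*(-16) = ((1 + 3*5²) - 25)*(-16) = ((1 + 3*25) - 25)*(-16) = ((1 + 75) - 25)*(-16) = (76 - 25)*(-16) = 51*(-16) = -816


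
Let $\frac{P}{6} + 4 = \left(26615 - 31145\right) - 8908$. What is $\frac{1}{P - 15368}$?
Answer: $- \frac{1}{96020} \approx -1.0415 \cdot 10^{-5}$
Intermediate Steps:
$P = -80652$ ($P = -24 + 6 \left(\left(26615 - 31145\right) - 8908\right) = -24 + 6 \left(-4530 - 8908\right) = -24 + 6 \left(-13438\right) = -24 - 80628 = -80652$)
$\frac{1}{P - 15368} = \frac{1}{-80652 - 15368} = \frac{1}{-96020} = - \frac{1}{96020}$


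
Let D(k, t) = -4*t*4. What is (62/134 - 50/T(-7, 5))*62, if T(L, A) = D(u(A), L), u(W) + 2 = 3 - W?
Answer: 1891/1876 ≈ 1.0080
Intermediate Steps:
u(W) = 1 - W (u(W) = -2 + (3 - W) = 1 - W)
D(k, t) = -16*t
T(L, A) = -16*L
(62/134 - 50/T(-7, 5))*62 = (62/134 - 50/((-16*(-7))))*62 = (62*(1/134) - 50/112)*62 = (31/67 - 50*1/112)*62 = (31/67 - 25/56)*62 = (61/3752)*62 = 1891/1876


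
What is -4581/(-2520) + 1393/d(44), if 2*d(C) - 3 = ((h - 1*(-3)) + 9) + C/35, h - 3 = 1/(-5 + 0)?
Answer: 27642303/186760 ≈ 148.01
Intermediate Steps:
h = 14/5 (h = 3 + 1/(-5 + 0) = 3 + 1/(-5) = 3 - 1/5 = 14/5 ≈ 2.8000)
d(C) = 89/10 + C/70 (d(C) = 3/2 + (((14/5 - 1*(-3)) + 9) + C/35)/2 = 3/2 + (((14/5 + 3) + 9) + C*(1/35))/2 = 3/2 + ((29/5 + 9) + C/35)/2 = 3/2 + (74/5 + C/35)/2 = 3/2 + (37/5 + C/70) = 89/10 + C/70)
-4581/(-2520) + 1393/d(44) = -4581/(-2520) + 1393/(89/10 + (1/70)*44) = -4581*(-1/2520) + 1393/(89/10 + 22/35) = 509/280 + 1393/(667/70) = 509/280 + 1393*(70/667) = 509/280 + 97510/667 = 27642303/186760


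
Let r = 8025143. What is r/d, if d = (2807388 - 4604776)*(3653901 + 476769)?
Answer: -8025143/7424416689960 ≈ -1.0809e-6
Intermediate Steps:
d = -7424416689960 (d = -1797388*4130670 = -7424416689960)
r/d = 8025143/(-7424416689960) = 8025143*(-1/7424416689960) = -8025143/7424416689960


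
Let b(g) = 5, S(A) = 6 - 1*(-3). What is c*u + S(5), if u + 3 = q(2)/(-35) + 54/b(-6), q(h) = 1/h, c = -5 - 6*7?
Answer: -4997/14 ≈ -356.93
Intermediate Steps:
S(A) = 9 (S(A) = 6 + 3 = 9)
c = -47 (c = -5 - 42 = -47)
u = 109/14 (u = -3 + (1/(2*(-35)) + 54/5) = -3 + ((½)*(-1/35) + 54*(⅕)) = -3 + (-1/70 + 54/5) = -3 + 151/14 = 109/14 ≈ 7.7857)
c*u + S(5) = -47*109/14 + 9 = -5123/14 + 9 = -4997/14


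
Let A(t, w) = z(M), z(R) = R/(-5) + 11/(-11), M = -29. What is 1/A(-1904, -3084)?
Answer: 5/24 ≈ 0.20833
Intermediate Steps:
z(R) = -1 - R/5 (z(R) = R*(-⅕) + 11*(-1/11) = -R/5 - 1 = -1 - R/5)
A(t, w) = 24/5 (A(t, w) = -1 - ⅕*(-29) = -1 + 29/5 = 24/5)
1/A(-1904, -3084) = 1/(24/5) = 5/24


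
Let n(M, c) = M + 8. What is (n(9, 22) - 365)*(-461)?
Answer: 160428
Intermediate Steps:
n(M, c) = 8 + M
(n(9, 22) - 365)*(-461) = ((8 + 9) - 365)*(-461) = (17 - 365)*(-461) = -348*(-461) = 160428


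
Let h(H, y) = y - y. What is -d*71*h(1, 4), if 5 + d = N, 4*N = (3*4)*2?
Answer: 0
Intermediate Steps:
h(H, y) = 0
N = 6 (N = ((3*4)*2)/4 = (12*2)/4 = (1/4)*24 = 6)
d = 1 (d = -5 + 6 = 1)
-d*71*h(1, 4) = -1*71*0 = -71*0 = -1*0 = 0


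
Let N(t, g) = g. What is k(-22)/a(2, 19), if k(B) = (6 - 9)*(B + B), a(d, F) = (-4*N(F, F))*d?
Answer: -33/38 ≈ -0.86842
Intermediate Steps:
a(d, F) = -4*F*d (a(d, F) = (-4*F)*d = -4*F*d)
k(B) = -6*B
k(-22)/a(2, 19) = (-6*(-22))/((-4*19*2)) = 132/(-152) = 132*(-1/152) = -33/38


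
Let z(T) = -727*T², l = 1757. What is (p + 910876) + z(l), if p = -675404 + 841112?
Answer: -2243208039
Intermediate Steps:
p = 165708
(p + 910876) + z(l) = (165708 + 910876) - 727*1757² = 1076584 - 727*3087049 = 1076584 - 2244284623 = -2243208039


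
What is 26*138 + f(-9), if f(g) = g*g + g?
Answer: 3660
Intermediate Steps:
f(g) = g + g**2 (f(g) = g**2 + g = g + g**2)
26*138 + f(-9) = 26*138 - 9*(1 - 9) = 3588 - 9*(-8) = 3588 + 72 = 3660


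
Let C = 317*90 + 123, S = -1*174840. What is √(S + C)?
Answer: 3*I*√16243 ≈ 382.34*I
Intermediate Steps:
S = -174840
C = 28653 (C = 28530 + 123 = 28653)
√(S + C) = √(-174840 + 28653) = √(-146187) = 3*I*√16243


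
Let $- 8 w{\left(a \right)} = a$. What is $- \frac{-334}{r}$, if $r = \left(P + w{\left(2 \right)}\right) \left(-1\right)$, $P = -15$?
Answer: $\frac{1336}{61} \approx 21.902$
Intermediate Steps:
$w{\left(a \right)} = - \frac{a}{8}$
$r = \frac{61}{4}$ ($r = \left(-15 - \frac{1}{4}\right) \left(-1\right) = \left(- \frac{61}{4}\right) \left(-1\right) = \frac{61}{4} \approx 15.25$)
$- \frac{-334}{r} = - \frac{-334}{\frac{61}{4}} = - \frac{\left(-334\right) 4}{61} = \left(-1\right) \left(- \frac{1336}{61}\right) = \frac{1336}{61}$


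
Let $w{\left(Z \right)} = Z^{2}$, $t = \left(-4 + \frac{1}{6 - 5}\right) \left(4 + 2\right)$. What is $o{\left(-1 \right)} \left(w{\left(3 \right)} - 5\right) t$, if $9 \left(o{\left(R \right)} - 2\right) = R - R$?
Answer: $-144$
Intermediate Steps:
$o{\left(R \right)} = 2$ ($o{\left(R \right)} = 2 + \frac{R - R}{9} = 2 + \frac{1}{9} \cdot 0 = 2 + 0 = 2$)
$t = -18$ ($t = \left(-4 + 1^{-1}\right) 6 = \left(-4 + 1\right) 6 = \left(-3\right) 6 = -18$)
$o{\left(-1 \right)} \left(w{\left(3 \right)} - 5\right) t = 2 \left(3^{2} - 5\right) \left(-18\right) = 2 \left(9 - 5\right) \left(-18\right) = 2 \cdot 4 \left(-18\right) = 2 \left(-72\right) = -144$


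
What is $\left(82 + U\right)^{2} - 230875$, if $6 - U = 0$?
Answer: $-223131$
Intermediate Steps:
$U = 6$ ($U = 6 - 0 = 6 + 0 = 6$)
$\left(82 + U\right)^{2} - 230875 = \left(82 + 6\right)^{2} - 230875 = 88^{2} - 230875 = 7744 - 230875 = -223131$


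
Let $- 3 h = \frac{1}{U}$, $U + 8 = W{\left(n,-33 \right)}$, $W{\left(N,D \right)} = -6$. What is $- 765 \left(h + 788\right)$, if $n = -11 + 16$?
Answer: $- \frac{8439735}{14} \approx -6.0284 \cdot 10^{5}$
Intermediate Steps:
$n = 5$
$U = -14$ ($U = -8 - 6 = -14$)
$h = \frac{1}{42}$ ($h = - \frac{1}{3 \left(-14\right)} = \left(- \frac{1}{3}\right) \left(- \frac{1}{14}\right) = \frac{1}{42} \approx 0.02381$)
$- 765 \left(h + 788\right) = - 765 \left(\frac{1}{42} + 788\right) = \left(-765\right) \frac{33097}{42} = - \frac{8439735}{14}$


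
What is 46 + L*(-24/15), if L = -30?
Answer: 94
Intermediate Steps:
46 + L*(-24/15) = 46 - (-720)/15 = 46 - 30*(-8/5) = 46 + 48 = 94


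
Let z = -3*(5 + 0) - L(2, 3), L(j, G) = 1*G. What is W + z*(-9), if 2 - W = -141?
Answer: 305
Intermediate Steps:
W = 143 (W = 2 - 1*(-141) = 2 + 141 = 143)
L(j, G) = G
z = -18 (z = -3*(5 + 0) - 1*3 = -3*5 - 3 = -15 - 3 = -18)
W + z*(-9) = 143 - 18*(-9) = 143 + 162 = 305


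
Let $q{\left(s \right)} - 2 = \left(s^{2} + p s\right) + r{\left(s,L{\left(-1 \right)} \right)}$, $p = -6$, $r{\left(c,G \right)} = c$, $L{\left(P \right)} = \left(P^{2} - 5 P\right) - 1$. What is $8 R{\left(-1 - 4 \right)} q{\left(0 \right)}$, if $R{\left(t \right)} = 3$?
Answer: $48$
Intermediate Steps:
$L{\left(P \right)} = -1 + P^{2} - 5 P$
$q{\left(s \right)} = 2 + s^{2} - 5 s$ ($q{\left(s \right)} = 2 + \left(\left(s^{2} - 6 s\right) + s\right) = 2 + \left(s^{2} - 5 s\right) = 2 + s^{2} - 5 s$)
$8 R{\left(-1 - 4 \right)} q{\left(0 \right)} = 8 \cdot 3 \left(2 + 0^{2} - 0\right) = 24 \left(2 + 0 + 0\right) = 24 \cdot 2 = 48$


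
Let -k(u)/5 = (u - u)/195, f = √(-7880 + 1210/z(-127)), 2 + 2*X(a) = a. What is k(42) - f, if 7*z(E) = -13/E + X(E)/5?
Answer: -2*I*√564103191655/16253 ≈ -92.422*I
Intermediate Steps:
X(a) = -1 + a/2
z(E) = -1/35 - 13/(7*E) + E/70 (z(E) = (-13/E + (-1 + E/2)/5)/7 = (-13/E + (-1 + E/2)*(⅕))/7 = (-13/E + (-⅕ + E/10))/7 = (-⅕ - 13/E + E/10)/7 = -1/35 - 13/(7*E) + E/70)
f = 2*I*√564103191655/16253 (f = √(-7880 + 1210/(((1/70)*(-130 - 127*(-2 - 127))/(-127)))) = √(-7880 + 1210/(((1/70)*(-1/127)*(-130 - 127*(-129))))) = √(-7880 + 1210/(((1/70)*(-1/127)*(-130 + 16383)))) = √(-7880 + 1210/(((1/70)*(-1/127)*16253))) = √(-7880 + 1210/(-16253/8890)) = √(-7880 + 1210*(-8890/16253)) = √(-7880 - 10756900/16253) = √(-138830540/16253) = 2*I*√564103191655/16253 ≈ 92.422*I)
k(u) = 0 (k(u) = -5*(u - u)/195 = -0/195 = -5*0 = 0)
k(42) - f = 0 - 2*I*√564103191655/16253 = -2*I*√564103191655/16253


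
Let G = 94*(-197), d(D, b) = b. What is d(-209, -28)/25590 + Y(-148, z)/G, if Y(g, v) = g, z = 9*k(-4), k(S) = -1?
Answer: 817204/118468905 ≈ 0.0068980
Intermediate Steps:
z = -9 (z = 9*(-1) = -9)
G = -18518
d(-209, -28)/25590 + Y(-148, z)/G = -28/25590 - 148/(-18518) = -28*1/25590 - 148*(-1/18518) = -14/12795 + 74/9259 = 817204/118468905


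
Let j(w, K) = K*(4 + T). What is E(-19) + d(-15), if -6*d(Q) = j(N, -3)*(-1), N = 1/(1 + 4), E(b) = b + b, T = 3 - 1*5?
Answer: -39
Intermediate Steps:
T = -2 (T = 3 - 5 = -2)
E(b) = 2*b
N = ⅕ (N = 1/5 = ⅕ ≈ 0.20000)
j(w, K) = 2*K (j(w, K) = K*(4 - 2) = K*2 = 2*K)
d(Q) = -1 (d(Q) = -2*(-3)*(-1)/6 = -(-1)*(-1) = -⅙*6 = -1)
E(-19) + d(-15) = 2*(-19) - 1 = -38 - 1 = -39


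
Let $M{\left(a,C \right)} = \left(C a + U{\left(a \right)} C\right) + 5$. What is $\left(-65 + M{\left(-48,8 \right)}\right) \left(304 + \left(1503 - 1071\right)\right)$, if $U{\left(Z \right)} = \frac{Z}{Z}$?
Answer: $-320896$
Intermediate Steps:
$U{\left(Z \right)} = 1$
$M{\left(a,C \right)} = 5 + C + C a$ ($M{\left(a,C \right)} = \left(C a + 1 C\right) + 5 = \left(C a + C\right) + 5 = \left(C + C a\right) + 5 = 5 + C + C a$)
$\left(-65 + M{\left(-48,8 \right)}\right) \left(304 + \left(1503 - 1071\right)\right) = \left(-65 + \left(5 + 8 + 8 \left(-48\right)\right)\right) \left(304 + \left(1503 - 1071\right)\right) = \left(-65 + \left(5 + 8 - 384\right)\right) \left(304 + \left(1503 - 1071\right)\right) = \left(-65 - 371\right) \left(304 + 432\right) = \left(-436\right) 736 = -320896$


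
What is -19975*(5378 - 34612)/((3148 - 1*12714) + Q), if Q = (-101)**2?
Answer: 116789830/127 ≈ 9.1961e+5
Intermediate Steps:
Q = 10201
-19975*(5378 - 34612)/((3148 - 1*12714) + Q) = -19975*(5378 - 34612)/((3148 - 1*12714) + 10201) = -19975*(-29234/((3148 - 12714) + 10201)) = -19975*(-29234/(-9566 + 10201)) = -19975/(635*(-1/29234)) = -19975/(-635/29234) = -19975*(-29234/635) = 116789830/127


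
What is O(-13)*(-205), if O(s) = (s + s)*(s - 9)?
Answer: -117260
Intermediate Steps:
O(s) = 2*s*(-9 + s) (O(s) = (2*s)*(-9 + s) = 2*s*(-9 + s))
O(-13)*(-205) = (2*(-13)*(-9 - 13))*(-205) = (2*(-13)*(-22))*(-205) = 572*(-205) = -117260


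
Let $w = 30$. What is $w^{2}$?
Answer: $900$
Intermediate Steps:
$w^{2} = 30^{2} = 900$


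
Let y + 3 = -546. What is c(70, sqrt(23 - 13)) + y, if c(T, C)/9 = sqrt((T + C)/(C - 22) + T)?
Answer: -549 + 9*sqrt(1470 - 71*sqrt(10))/sqrt(22 - sqrt(10)) ≈ -475.82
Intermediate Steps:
y = -549 (y = -3 - 546 = -549)
c(T, C) = 9*sqrt(T + (C + T)/(-22 + C)) (c(T, C) = 9*sqrt((T + C)/(C - 22) + T) = 9*sqrt((C + T)/(-22 + C) + T) = 9*sqrt(T + (C + T)/(-22 + C)))
c(70, sqrt(23 - 13)) + y = 9*sqrt((sqrt(23 - 13) + 70 + 70*(-22 + sqrt(23 - 13)))/(-22 + sqrt(23 - 13))) - 549 = 9*sqrt((sqrt(10) + 70 + 70*(-22 + sqrt(10)))/(-22 + sqrt(10))) - 549 = 9*sqrt((sqrt(10) + 70 + (-1540 + 70*sqrt(10)))/(-22 + sqrt(10))) - 549 = 9*sqrt((-1470 + 71*sqrt(10))/(-22 + sqrt(10))) - 549 = 9*(sqrt(-1/(-22 + sqrt(10)))*sqrt(1470 - 71*sqrt(10))) - 549 = 9*sqrt(-1/(-22 + sqrt(10)))*sqrt(1470 - 71*sqrt(10)) - 549 = -549 + 9*sqrt(-1/(-22 + sqrt(10)))*sqrt(1470 - 71*sqrt(10))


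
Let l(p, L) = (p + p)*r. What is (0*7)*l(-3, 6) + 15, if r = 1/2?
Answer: 15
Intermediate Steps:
r = ½ ≈ 0.50000
l(p, L) = p (l(p, L) = (p + p)*(½) = (2*p)*(½) = p)
(0*7)*l(-3, 6) + 15 = (0*7)*(-3) + 15 = 0*(-3) + 15 = 0 + 15 = 15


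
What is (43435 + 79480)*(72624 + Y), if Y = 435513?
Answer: 62457659355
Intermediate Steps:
(43435 + 79480)*(72624 + Y) = (43435 + 79480)*(72624 + 435513) = 122915*508137 = 62457659355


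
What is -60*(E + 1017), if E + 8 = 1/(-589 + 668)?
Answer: -4782720/79 ≈ -60541.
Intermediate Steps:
E = -631/79 (E = -8 + 1/(-589 + 668) = -8 + 1/79 = -631/79 ≈ -7.9873)
-60*(E + 1017) = -60*(-631/79 + 1017) = -60*79712/79 = -4782720/79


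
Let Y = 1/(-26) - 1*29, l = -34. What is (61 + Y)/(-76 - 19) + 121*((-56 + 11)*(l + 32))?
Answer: 26897469/2470 ≈ 10890.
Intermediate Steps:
Y = -755/26 (Y = -1/26 - 29 = -755/26 ≈ -29.038)
(61 + Y)/(-76 - 19) + 121*((-56 + 11)*(l + 32)) = (61 - 755/26)/(-76 - 19) + 121*((-56 + 11)*(-34 + 32)) = (831/26)/(-95) + 121*(-45*(-2)) = (831/26)*(-1/95) + 121*90 = -831/2470 + 10890 = 26897469/2470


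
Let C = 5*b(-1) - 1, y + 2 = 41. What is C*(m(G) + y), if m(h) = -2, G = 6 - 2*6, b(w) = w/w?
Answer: 148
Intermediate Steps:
b(w) = 1
y = 39 (y = -2 + 41 = 39)
G = -6 (G = 6 - 12 = -6)
C = 4 (C = 5*1 - 1 = 5 - 1 = 4)
C*(m(G) + y) = 4*(-2 + 39) = 4*37 = 148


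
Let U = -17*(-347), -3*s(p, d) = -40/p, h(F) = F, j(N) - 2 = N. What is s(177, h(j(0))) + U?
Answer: 3132409/531 ≈ 5899.1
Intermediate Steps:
j(N) = 2 + N
s(p, d) = 40/(3*p) (s(p, d) = -(-40)/(3*p) = 40/(3*p))
U = 5899
s(177, h(j(0))) + U = (40/3)/177 + 5899 = (40/3)*(1/177) + 5899 = 40/531 + 5899 = 3132409/531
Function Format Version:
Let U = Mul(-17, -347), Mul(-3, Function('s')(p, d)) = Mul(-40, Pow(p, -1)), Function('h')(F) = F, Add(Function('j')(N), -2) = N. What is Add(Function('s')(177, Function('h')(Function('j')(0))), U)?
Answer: Rational(3132409, 531) ≈ 5899.1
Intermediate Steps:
Function('j')(N) = Add(2, N)
Function('s')(p, d) = Mul(Rational(40, 3), Pow(p, -1)) (Function('s')(p, d) = Mul(Rational(-1, 3), Mul(-40, Pow(p, -1))) = Mul(Rational(40, 3), Pow(p, -1)))
U = 5899
Add(Function('s')(177, Function('h')(Function('j')(0))), U) = Add(Mul(Rational(40, 3), Pow(177, -1)), 5899) = Add(Mul(Rational(40, 3), Rational(1, 177)), 5899) = Add(Rational(40, 531), 5899) = Rational(3132409, 531)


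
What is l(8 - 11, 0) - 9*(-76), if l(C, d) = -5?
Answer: 679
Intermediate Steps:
l(8 - 11, 0) - 9*(-76) = -5 - 9*(-76) = -5 + 684 = 679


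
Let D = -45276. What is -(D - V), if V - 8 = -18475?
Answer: 26809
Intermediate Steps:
V = -18467 (V = 8 - 18475 = -18467)
-(D - V) = -(-45276 - 1*(-18467)) = -(-45276 + 18467) = -1*(-26809) = 26809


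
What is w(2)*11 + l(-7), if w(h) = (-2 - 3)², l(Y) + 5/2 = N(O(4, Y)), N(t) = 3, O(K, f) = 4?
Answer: 551/2 ≈ 275.50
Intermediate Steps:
l(Y) = ½ (l(Y) = -5/2 + 3 = ½)
w(h) = 25 (w(h) = (-5)² = 25)
w(2)*11 + l(-7) = 25*11 + ½ = 275 + ½ = 551/2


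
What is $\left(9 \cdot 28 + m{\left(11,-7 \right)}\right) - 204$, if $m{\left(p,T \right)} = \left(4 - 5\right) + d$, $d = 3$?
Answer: $50$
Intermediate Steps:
$m{\left(p,T \right)} = 2$ ($m{\left(p,T \right)} = \left(4 - 5\right) + 3 = -1 + 3 = 2$)
$\left(9 \cdot 28 + m{\left(11,-7 \right)}\right) - 204 = \left(9 \cdot 28 + 2\right) - 204 = \left(252 + 2\right) - 204 = 254 - 204 = 50$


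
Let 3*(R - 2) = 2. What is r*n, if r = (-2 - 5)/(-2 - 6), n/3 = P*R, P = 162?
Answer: 1134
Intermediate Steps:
R = 8/3 (R = 2 + (⅓)*2 = 2 + ⅔ = 8/3 ≈ 2.6667)
n = 1296 (n = 3*(162*(8/3)) = 3*432 = 1296)
r = 7/8 (r = -7/(-8) = -7*(-⅛) = 7/8 ≈ 0.87500)
r*n = (7/8)*1296 = 1134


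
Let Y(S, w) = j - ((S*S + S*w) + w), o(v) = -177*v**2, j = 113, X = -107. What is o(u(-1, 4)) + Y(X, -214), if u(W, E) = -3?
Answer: -35613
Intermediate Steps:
Y(S, w) = 113 - w - S**2 - S*w (Y(S, w) = 113 - ((S*S + S*w) + w) = 113 - ((S**2 + S*w) + w) = 113 - (w + S**2 + S*w) = 113 + (-w - S**2 - S*w) = 113 - w - S**2 - S*w)
o(u(-1, 4)) + Y(X, -214) = -177*(-3)**2 + (113 - 1*(-214) - 1*(-107)**2 - 1*(-107)*(-214)) = -177*9 + (113 + 214 - 1*11449 - 22898) = -1593 + (113 + 214 - 11449 - 22898) = -1593 - 34020 = -35613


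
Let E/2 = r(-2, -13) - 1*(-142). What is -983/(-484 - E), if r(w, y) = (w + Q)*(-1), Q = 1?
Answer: 983/770 ≈ 1.2766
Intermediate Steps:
r(w, y) = -1 - w (r(w, y) = (w + 1)*(-1) = (1 + w)*(-1) = -1 - w)
E = 286 (E = 2*((-1 - 1*(-2)) - 1*(-142)) = 2*((-1 + 2) + 142) = 2*(1 + 142) = 2*143 = 286)
-983/(-484 - E) = -983/(-484 - 1*286) = -983/(-484 - 286) = -983/(-770) = -983*(-1/770) = 983/770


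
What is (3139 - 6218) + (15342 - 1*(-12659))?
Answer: 24922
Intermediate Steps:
(3139 - 6218) + (15342 - 1*(-12659)) = -3079 + (15342 + 12659) = -3079 + 28001 = 24922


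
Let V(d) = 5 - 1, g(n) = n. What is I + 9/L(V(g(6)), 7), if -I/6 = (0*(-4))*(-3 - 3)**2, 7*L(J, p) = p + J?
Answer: 63/11 ≈ 5.7273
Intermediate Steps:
V(d) = 4
L(J, p) = J/7 + p/7 (L(J, p) = (p + J)/7 = (J + p)/7 = J/7 + p/7)
I = 0 (I = -6*0*(-4)*(-3 - 3)**2 = -0*(-6)**2 = -0*36 = -6*0 = 0)
I + 9/L(V(g(6)), 7) = 0 + 9/((1/7)*4 + (1/7)*7) = 0 + 9/(4/7 + 1) = 0 + 9/(11/7) = 0 + 9*(7/11) = 0 + 63/11 = 63/11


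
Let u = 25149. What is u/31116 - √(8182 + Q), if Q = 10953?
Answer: 8383/10372 - √19135 ≈ -137.52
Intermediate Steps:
u/31116 - √(8182 + Q) = 25149/31116 - √(8182 + 10953) = 25149*(1/31116) - √19135 = 8383/10372 - √19135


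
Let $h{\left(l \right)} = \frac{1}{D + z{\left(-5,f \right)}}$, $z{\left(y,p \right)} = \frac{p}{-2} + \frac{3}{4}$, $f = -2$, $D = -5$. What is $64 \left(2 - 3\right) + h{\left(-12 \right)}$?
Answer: $- \frac{836}{13} \approx -64.308$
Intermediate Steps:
$z{\left(y,p \right)} = \frac{3}{4} - \frac{p}{2}$ ($z{\left(y,p \right)} = p \left(- \frac{1}{2}\right) + 3 \cdot \frac{1}{4} = - \frac{p}{2} + \frac{3}{4} = \frac{3}{4} - \frac{p}{2}$)
$h{\left(l \right)} = - \frac{4}{13}$ ($h{\left(l \right)} = \frac{1}{-5 + \left(\frac{3}{4} - -1\right)} = \frac{1}{-5 + \left(\frac{3}{4} + 1\right)} = \frac{1}{-5 + \frac{7}{4}} = \frac{1}{- \frac{13}{4}} = - \frac{4}{13}$)
$64 \left(2 - 3\right) + h{\left(-12 \right)} = 64 \left(2 - 3\right) - \frac{4}{13} = 64 \left(-1\right) - \frac{4}{13} = -64 - \frac{4}{13} = - \frac{836}{13}$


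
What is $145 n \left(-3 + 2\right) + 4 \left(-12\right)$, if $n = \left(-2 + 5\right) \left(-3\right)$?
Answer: $1257$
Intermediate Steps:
$n = -9$ ($n = 3 \left(-3\right) = -9$)
$145 n \left(-3 + 2\right) + 4 \left(-12\right) = 145 \left(- 9 \left(-3 + 2\right)\right) + 4 \left(-12\right) = 145 \left(\left(-9\right) \left(-1\right)\right) - 48 = 145 \cdot 9 - 48 = 1305 - 48 = 1257$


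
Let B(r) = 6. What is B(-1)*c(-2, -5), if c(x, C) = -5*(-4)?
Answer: 120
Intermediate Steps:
c(x, C) = 20
B(-1)*c(-2, -5) = 6*20 = 120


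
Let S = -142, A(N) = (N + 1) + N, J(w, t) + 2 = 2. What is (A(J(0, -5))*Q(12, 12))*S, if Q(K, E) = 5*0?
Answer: 0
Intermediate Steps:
Q(K, E) = 0
J(w, t) = 0 (J(w, t) = -2 + 2 = 0)
A(N) = 1 + 2*N (A(N) = (1 + N) + N = 1 + 2*N)
(A(J(0, -5))*Q(12, 12))*S = ((1 + 2*0)*0)*(-142) = ((1 + 0)*0)*(-142) = (1*0)*(-142) = 0*(-142) = 0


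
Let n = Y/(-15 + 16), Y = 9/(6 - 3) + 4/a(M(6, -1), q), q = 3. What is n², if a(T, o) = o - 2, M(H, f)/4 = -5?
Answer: 49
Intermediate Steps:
M(H, f) = -20 (M(H, f) = 4*(-5) = -20)
a(T, o) = -2 + o
Y = 7 (Y = 9/(6 - 3) + 4/(-2 + 3) = 9/3 + 4/1 = 9*(⅓) + 4*1 = 3 + 4 = 7)
n = 7 (n = 7/(-15 + 16) = 7/1 = 1*7 = 7)
n² = 7² = 49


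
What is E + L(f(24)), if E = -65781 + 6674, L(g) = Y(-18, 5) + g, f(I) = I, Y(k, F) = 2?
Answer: -59081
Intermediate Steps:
L(g) = 2 + g
E = -59107
E + L(f(24)) = -59107 + (2 + 24) = -59107 + 26 = -59081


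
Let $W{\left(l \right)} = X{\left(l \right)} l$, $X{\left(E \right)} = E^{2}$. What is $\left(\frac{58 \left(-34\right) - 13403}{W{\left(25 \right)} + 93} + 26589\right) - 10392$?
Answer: $\frac{254569071}{15718} \approx 16196.0$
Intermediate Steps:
$W{\left(l \right)} = l^{3}$ ($W{\left(l \right)} = l^{2} l = l^{3}$)
$\left(\frac{58 \left(-34\right) - 13403}{W{\left(25 \right)} + 93} + 26589\right) - 10392 = \left(\frac{58 \left(-34\right) - 13403}{25^{3} + 93} + 26589\right) - 10392 = \left(\frac{-1972 - 13403}{15625 + 93} + 26589\right) - 10392 = \left(- \frac{15375}{15718} + 26589\right) - 10392 = \frac{417910527}{15718} - 10392 = \frac{254569071}{15718}$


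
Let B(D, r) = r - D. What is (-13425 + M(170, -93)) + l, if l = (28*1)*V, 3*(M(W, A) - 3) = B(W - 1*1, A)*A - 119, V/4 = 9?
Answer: -12995/3 ≈ -4331.7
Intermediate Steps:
V = 36 (V = 4*9 = 36)
M(W, A) = -110/3 + A*(1 + A - W)/3 (M(W, A) = 3 + ((A - (W - 1*1))*A - 119)/3 = 3 + ((A - (W - 1))*A - 119)/3 = 3 + ((A - (-1 + W))*A - 119)/3 = 3 + ((A + (1 - W))*A - 119)/3 = 3 + ((1 + A - W)*A - 119)/3 = 3 + (A*(1 + A - W) - 119)/3 = 3 + (-119 + A*(1 + A - W))/3 = 3 + (-119/3 + A*(1 + A - W)/3) = -110/3 + A*(1 + A - W)/3)
l = 1008 (l = (28*1)*36 = 28*36 = 1008)
(-13425 + M(170, -93)) + l = (-13425 + (-110/3 + (⅓)*(-93)*(1 - 93 - 1*170))) + 1008 = (-13425 + (-110/3 + (⅓)*(-93)*(1 - 93 - 170))) + 1008 = (-13425 + (-110/3 + (⅓)*(-93)*(-262))) + 1008 = (-13425 + (-110/3 + 8122)) + 1008 = (-13425 + 24256/3) + 1008 = -16019/3 + 1008 = -12995/3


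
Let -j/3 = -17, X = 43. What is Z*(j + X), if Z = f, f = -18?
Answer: -1692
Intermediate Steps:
Z = -18
j = 51 (j = -3*(-17) = 51)
Z*(j + X) = -18*(51 + 43) = -18*94 = -1692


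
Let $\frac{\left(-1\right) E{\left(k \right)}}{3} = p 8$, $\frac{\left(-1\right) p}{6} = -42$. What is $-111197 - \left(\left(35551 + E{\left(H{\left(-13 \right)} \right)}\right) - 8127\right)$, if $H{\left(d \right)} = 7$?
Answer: $-132573$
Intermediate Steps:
$p = 252$ ($p = \left(-6\right) \left(-42\right) = 252$)
$E{\left(k \right)} = -6048$ ($E{\left(k \right)} = - 3 \cdot 252 \cdot 8 = \left(-3\right) 2016 = -6048$)
$-111197 - \left(\left(35551 + E{\left(H{\left(-13 \right)} \right)}\right) - 8127\right) = -111197 - \left(\left(35551 - 6048\right) - 8127\right) = -111197 - \left(29503 - 8127\right) = -111197 - 21376 = -132573$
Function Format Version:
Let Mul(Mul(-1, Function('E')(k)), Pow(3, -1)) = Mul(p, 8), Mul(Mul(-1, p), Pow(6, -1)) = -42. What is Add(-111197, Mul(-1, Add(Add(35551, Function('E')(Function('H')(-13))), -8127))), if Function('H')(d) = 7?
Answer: -132573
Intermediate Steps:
p = 252 (p = Mul(-6, -42) = 252)
Function('E')(k) = -6048 (Function('E')(k) = Mul(-3, Mul(252, 8)) = Mul(-3, 2016) = -6048)
Add(-111197, Mul(-1, Add(Add(35551, Function('E')(Function('H')(-13))), -8127))) = Add(-111197, Mul(-1, Add(Add(35551, -6048), -8127))) = Add(-111197, Mul(-1, Add(29503, -8127))) = Add(-111197, Mul(-1, 21376)) = Add(-111197, -21376) = -132573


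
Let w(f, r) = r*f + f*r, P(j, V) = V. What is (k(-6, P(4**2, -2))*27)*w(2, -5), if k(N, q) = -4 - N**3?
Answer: -114480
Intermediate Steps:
w(f, r) = 2*f*r (w(f, r) = f*r + f*r = 2*f*r)
(k(-6, P(4**2, -2))*27)*w(2, -5) = ((-4 - 1*(-6)**3)*27)*(2*2*(-5)) = ((-4 - 1*(-216))*27)*(-20) = ((-4 + 216)*27)*(-20) = (212*27)*(-20) = 5724*(-20) = -114480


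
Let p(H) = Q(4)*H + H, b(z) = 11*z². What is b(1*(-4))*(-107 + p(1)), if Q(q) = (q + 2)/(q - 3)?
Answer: -17600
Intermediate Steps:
Q(q) = (2 + q)/(-3 + q)
p(H) = 7*H (p(H) = ((2 + 4)/(-3 + 4))*H + H = (6/1)*H + H = (1*6)*H + H = 6*H + H = 7*H)
b(1*(-4))*(-107 + p(1)) = (11*(1*(-4))²)*(-107 + 7*1) = (11*(-4)²)*(-107 + 7) = (11*16)*(-100) = 176*(-100) = -17600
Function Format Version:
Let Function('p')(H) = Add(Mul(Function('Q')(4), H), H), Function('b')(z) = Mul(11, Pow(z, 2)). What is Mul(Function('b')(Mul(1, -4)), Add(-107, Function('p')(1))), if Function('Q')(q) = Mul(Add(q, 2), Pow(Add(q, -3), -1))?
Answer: -17600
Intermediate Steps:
Function('Q')(q) = Mul(Pow(Add(-3, q), -1), Add(2, q)) (Function('Q')(q) = Mul(Add(2, q), Pow(Add(-3, q), -1)) = Mul(Pow(Add(-3, q), -1), Add(2, q)))
Function('p')(H) = Mul(7, H) (Function('p')(H) = Add(Mul(Mul(Pow(Add(-3, 4), -1), Add(2, 4)), H), H) = Add(Mul(Mul(Pow(1, -1), 6), H), H) = Add(Mul(Mul(1, 6), H), H) = Add(Mul(6, H), H) = Mul(7, H))
Mul(Function('b')(Mul(1, -4)), Add(-107, Function('p')(1))) = Mul(Mul(11, Pow(Mul(1, -4), 2)), Add(-107, Mul(7, 1))) = Mul(Mul(11, Pow(-4, 2)), Add(-107, 7)) = Mul(Mul(11, 16), -100) = Mul(176, -100) = -17600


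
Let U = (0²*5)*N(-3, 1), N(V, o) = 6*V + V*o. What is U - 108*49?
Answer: -5292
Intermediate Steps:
U = 0 (U = (0²*5)*(-3*(6 + 1)) = (0*5)*(-3*7) = 0*(-21) = 0)
U - 108*49 = 0 - 108*49 = 0 - 5292 = -5292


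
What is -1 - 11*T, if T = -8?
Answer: 87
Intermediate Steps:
-1 - 11*T = -1 - 11*(-8) = -1 + 88 = 87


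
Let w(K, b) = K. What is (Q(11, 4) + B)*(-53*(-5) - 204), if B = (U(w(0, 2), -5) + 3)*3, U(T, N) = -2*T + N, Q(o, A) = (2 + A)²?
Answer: 1830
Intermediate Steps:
U(T, N) = N - 2*T
B = -6 (B = ((-5 - 2*0) + 3)*3 = ((-5 + 0) + 3)*3 = (-5 + 3)*3 = -2*3 = -6)
(Q(11, 4) + B)*(-53*(-5) - 204) = ((2 + 4)² - 6)*(-53*(-5) - 204) = (6² - 6)*(265 - 204) = (36 - 6)*61 = 30*61 = 1830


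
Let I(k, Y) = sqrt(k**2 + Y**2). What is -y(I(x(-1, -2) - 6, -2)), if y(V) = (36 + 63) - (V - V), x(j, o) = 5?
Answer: -99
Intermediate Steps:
I(k, Y) = sqrt(Y**2 + k**2)
y(V) = 99 (y(V) = 99 - 1*0 = 99 + 0 = 99)
-y(I(x(-1, -2) - 6, -2)) = -1*99 = -99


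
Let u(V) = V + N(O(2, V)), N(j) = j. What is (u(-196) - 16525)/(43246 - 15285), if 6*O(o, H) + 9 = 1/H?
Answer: -19665661/32882136 ≈ -0.59807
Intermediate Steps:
O(o, H) = -3/2 + 1/(6*H)
u(V) = V + (1 - 9*V)/(6*V)
(u(-196) - 16525)/(43246 - 15285) = ((-3/2 - 196 + (1/6)/(-196)) - 16525)/(43246 - 15285) = ((-3/2 - 196 + (1/6)*(-1/196)) - 16525)/27961 = ((-3/2 - 196 - 1/1176) - 16525)*(1/27961) = (-232261/1176 - 16525)*(1/27961) = -19665661/1176*1/27961 = -19665661/32882136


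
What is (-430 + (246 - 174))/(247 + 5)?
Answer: -179/126 ≈ -1.4206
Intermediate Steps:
(-430 + (246 - 174))/(247 + 5) = (-430 + 72)/252 = -358*1/252 = -179/126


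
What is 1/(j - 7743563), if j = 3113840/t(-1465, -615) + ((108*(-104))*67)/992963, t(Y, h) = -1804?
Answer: -447826313/3468544589147543 ≈ -1.2911e-7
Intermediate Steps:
j = -773321374324/447826313 (j = 3113840/(-1804) + ((108*(-104))*67)/992963 = 3113840*(-1/1804) - 11232*67*(1/992963) = -778460/451 - 752544*1/992963 = -778460/451 - 752544/992963 = -773321374324/447826313 ≈ -1726.8)
1/(j - 7743563) = 1/(-773321374324/447826313 - 7743563) = 1/(-3468544589147543/447826313) = -447826313/3468544589147543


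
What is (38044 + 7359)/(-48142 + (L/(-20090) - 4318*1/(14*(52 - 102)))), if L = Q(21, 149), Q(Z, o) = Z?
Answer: -325766525/345374598 ≈ -0.94323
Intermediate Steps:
L = 21
(38044 + 7359)/(-48142 + (L/(-20090) - 4318*1/(14*(52 - 102)))) = (38044 + 7359)/(-48142 + (21/(-20090) - 4318*1/(14*(52 - 102)))) = 45403/(-48142 + (21*(-1/20090) - 4318/(14*(-50)))) = 45403/(-48142 + (-3/2870 - 4318/(-700))) = 45403/(-48142 + (-3/2870 - 4318*(-1/700))) = 45403/(-48142 + (-3/2870 + 2159/350)) = 45403/(-48142 + 44252/7175) = 45403/(-345374598/7175) = 45403*(-7175/345374598) = -325766525/345374598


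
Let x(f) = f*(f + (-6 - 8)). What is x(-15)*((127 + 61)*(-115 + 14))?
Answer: -8259780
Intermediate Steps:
x(f) = f*(-14 + f) (x(f) = f*(f - 14) = f*(-14 + f))
x(-15)*((127 + 61)*(-115 + 14)) = (-15*(-14 - 15))*((127 + 61)*(-115 + 14)) = (-15*(-29))*(188*(-101)) = 435*(-18988) = -8259780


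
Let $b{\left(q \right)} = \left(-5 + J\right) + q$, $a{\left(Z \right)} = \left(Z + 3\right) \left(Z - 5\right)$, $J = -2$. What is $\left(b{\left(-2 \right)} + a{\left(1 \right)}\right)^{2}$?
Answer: $625$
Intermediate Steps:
$a{\left(Z \right)} = \left(-5 + Z\right) \left(3 + Z\right)$ ($a{\left(Z \right)} = \left(3 + Z\right) \left(-5 + Z\right) = \left(-5 + Z\right) \left(3 + Z\right)$)
$b{\left(q \right)} = -7 + q$ ($b{\left(q \right)} = \left(-5 - 2\right) + q = -7 + q$)
$\left(b{\left(-2 \right)} + a{\left(1 \right)}\right)^{2} = \left(\left(-7 - 2\right) - \left(17 - 1\right)\right)^{2} = \left(-9 - 16\right)^{2} = \left(-25\right)^{2} = 625$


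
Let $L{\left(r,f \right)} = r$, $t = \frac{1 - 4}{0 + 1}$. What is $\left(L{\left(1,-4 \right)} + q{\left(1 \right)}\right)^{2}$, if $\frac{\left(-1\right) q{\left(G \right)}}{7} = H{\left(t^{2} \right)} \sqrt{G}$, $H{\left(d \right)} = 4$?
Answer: $729$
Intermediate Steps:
$t = -3$ ($t = - \frac{3}{1} = \left(-3\right) 1 = -3$)
$q{\left(G \right)} = - 28 \sqrt{G}$ ($q{\left(G \right)} = - 7 \cdot 4 \sqrt{G} = - 28 \sqrt{G}$)
$\left(L{\left(1,-4 \right)} + q{\left(1 \right)}\right)^{2} = \left(1 - 28 \sqrt{1}\right)^{2} = \left(1 - 28\right)^{2} = \left(-27\right)^{2} = 729$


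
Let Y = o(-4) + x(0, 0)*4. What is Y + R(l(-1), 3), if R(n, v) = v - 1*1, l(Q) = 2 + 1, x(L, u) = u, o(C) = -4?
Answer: -2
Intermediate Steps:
l(Q) = 3
R(n, v) = -1 + v (R(n, v) = v - 1 = -1 + v)
Y = -4 (Y = -4 + 0*4 = -4 + 0 = -4)
Y + R(l(-1), 3) = -4 + (-1 + 3) = -4 + 2 = -2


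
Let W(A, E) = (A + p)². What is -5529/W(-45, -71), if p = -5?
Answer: -5529/2500 ≈ -2.2116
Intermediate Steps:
W(A, E) = (-5 + A)² (W(A, E) = (A - 5)² = (-5 + A)²)
-5529/W(-45, -71) = -5529/(-5 - 45)² = -5529/((-50)²) = -5529/2500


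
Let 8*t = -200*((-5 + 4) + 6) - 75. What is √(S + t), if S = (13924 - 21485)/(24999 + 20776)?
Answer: I*√180421660806/36620 ≈ 11.599*I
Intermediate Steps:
S = -7561/45775 ≈ -0.16518
t = -1075/8 (t = (-200*((-5 + 4) + 6) - 75)/8 = (-200*(-1 + 6) - 75)/8 = (-200*5 - 75)/8 = (-40*25 - 75)/8 = (-1000 - 75)/8 = (⅛)*(-1075) = -1075/8 ≈ -134.38)
√(S + t) = √(-7561/45775 - 1075/8) = √(-49268613/366200) = I*√180421660806/36620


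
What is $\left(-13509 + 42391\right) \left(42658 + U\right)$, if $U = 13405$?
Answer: $1619211566$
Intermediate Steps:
$\left(-13509 + 42391\right) \left(42658 + U\right) = \left(-13509 + 42391\right) \left(42658 + 13405\right) = 28882 \cdot 56063 = 1619211566$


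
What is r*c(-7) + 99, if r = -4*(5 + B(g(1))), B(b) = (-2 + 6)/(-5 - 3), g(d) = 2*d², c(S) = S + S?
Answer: 351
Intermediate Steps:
c(S) = 2*S
B(b) = -½ (B(b) = 4/(-8) = 4*(-⅛) = -½)
r = -18 (r = -4*(5 - ½) = -4*9/2 = -18)
r*c(-7) + 99 = -36*(-7) + 99 = -18*(-14) + 99 = 252 + 99 = 351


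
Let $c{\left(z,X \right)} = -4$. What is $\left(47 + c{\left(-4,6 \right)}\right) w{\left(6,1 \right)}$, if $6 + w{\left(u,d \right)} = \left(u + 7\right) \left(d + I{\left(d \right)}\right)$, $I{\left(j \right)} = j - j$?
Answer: $301$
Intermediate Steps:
$I{\left(j \right)} = 0$
$w{\left(u,d \right)} = -6 + d \left(7 + u\right)$ ($w{\left(u,d \right)} = -6 + \left(u + 7\right) \left(d + 0\right) = -6 + \left(7 + u\right) d = -6 + d \left(7 + u\right)$)
$\left(47 + c{\left(-4,6 \right)}\right) w{\left(6,1 \right)} = \left(47 - 4\right) \left(-6 + 7 \cdot 1 + 1 \cdot 6\right) = 43 \left(-6 + 7 + 6\right) = 43 \cdot 7 = 301$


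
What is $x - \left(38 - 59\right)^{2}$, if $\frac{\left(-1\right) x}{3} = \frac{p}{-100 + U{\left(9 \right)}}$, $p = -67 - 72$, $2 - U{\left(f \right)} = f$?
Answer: $- \frac{47604}{107} \approx -444.9$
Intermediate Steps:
$U{\left(f \right)} = 2 - f$
$p = -139$ ($p = -67 - 72 = -139$)
$x = - \frac{417}{107}$ ($x = - 3 \left(- \frac{139}{-100 + \left(2 - 9\right)}\right) = - 3 \left(- \frac{139}{-100 - 7}\right) = - 3 \left(- \frac{139}{-107}\right) = - 3 \left(\left(-139\right) \left(- \frac{1}{107}\right)\right) = \left(-3\right) \frac{139}{107} = - \frac{417}{107} \approx -3.8972$)
$x - \left(38 - 59\right)^{2} = - \frac{417}{107} - \left(38 - 59\right)^{2} = - \frac{417}{107} - \left(-21\right)^{2} = - \frac{417}{107} - 441 = - \frac{47604}{107}$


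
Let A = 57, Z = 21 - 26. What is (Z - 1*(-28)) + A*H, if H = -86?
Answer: -4879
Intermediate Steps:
Z = -5
(Z - 1*(-28)) + A*H = (-5 - 1*(-28)) + 57*(-86) = (-5 + 28) - 4902 = 23 - 4902 = -4879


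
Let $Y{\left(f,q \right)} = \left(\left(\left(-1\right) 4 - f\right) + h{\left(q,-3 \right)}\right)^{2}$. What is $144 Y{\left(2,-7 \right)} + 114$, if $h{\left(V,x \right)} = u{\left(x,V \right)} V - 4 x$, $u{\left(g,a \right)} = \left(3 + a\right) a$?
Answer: $5198514$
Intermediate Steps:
$u{\left(g,a \right)} = a \left(3 + a\right)$
$h{\left(V,x \right)} = - 4 x + V^{2} \left(3 + V\right)$ ($h{\left(V,x \right)} = V \left(3 + V\right) V - 4 x = V^{2} \left(3 + V\right) - 4 x = - 4 x + V^{2} \left(3 + V\right)$)
$Y{\left(f,q \right)} = \left(8 - f + q^{2} \left(3 + q\right)\right)^{2}$ ($Y{\left(f,q \right)} = \left(\left(\left(-1\right) 4 - f\right) + \left(\left(-4\right) \left(-3\right) + q^{2} \left(3 + q\right)\right)\right)^{2} = \left(\left(-4 - f\right) + \left(12 + q^{2} \left(3 + q\right)\right)\right)^{2} = \left(8 - f + q^{2} \left(3 + q\right)\right)^{2}$)
$144 Y{\left(2,-7 \right)} + 114 = 144 \left(8 - 2 + \left(-7\right)^{2} \left(3 - 7\right)\right)^{2} + 114 = 144 \left(8 - 2 + 49 \left(-4\right)\right)^{2} + 114 = 144 \left(8 - 2 - 196\right)^{2} + 114 = 144 \left(-190\right)^{2} + 114 = 144 \cdot 36100 + 114 = 5198400 + 114 = 5198514$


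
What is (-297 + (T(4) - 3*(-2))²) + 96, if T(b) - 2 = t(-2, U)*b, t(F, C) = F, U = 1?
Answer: -201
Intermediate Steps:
T(b) = 2 - 2*b
(-297 + (T(4) - 3*(-2))²) + 96 = (-297 + ((2 - 2*4) - 3*(-2))²) + 96 = (-297 + ((2 - 8) + 6)²) + 96 = (-297 + (-6 + 6)²) + 96 = (-297 + 0²) + 96 = (-297 + 0) + 96 = -297 + 96 = -201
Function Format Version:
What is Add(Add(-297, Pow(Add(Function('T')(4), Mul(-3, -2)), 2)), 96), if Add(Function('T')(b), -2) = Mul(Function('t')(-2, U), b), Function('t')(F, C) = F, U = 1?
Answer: -201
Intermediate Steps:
Function('T')(b) = Add(2, Mul(-2, b))
Add(Add(-297, Pow(Add(Function('T')(4), Mul(-3, -2)), 2)), 96) = Add(Add(-297, Pow(Add(Add(2, Mul(-2, 4)), Mul(-3, -2)), 2)), 96) = Add(Add(-297, Pow(Add(Add(2, -8), 6), 2)), 96) = Add(Add(-297, Pow(Add(-6, 6), 2)), 96) = Add(Add(-297, Pow(0, 2)), 96) = Add(Add(-297, 0), 96) = Add(-297, 96) = -201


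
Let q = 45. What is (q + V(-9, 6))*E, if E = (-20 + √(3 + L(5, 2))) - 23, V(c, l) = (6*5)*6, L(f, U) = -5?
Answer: -9675 + 225*I*√2 ≈ -9675.0 + 318.2*I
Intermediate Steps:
V(c, l) = 180 (V(c, l) = 30*6 = 180)
E = -43 + I*√2 (E = (-20 + √(3 - 5)) - 23 = (-20 + √(-2)) - 23 = (-20 + I*√2) - 23 = -43 + I*√2 ≈ -43.0 + 1.4142*I)
(q + V(-9, 6))*E = (45 + 180)*(-43 + I*√2) = 225*(-43 + I*√2) = -9675 + 225*I*√2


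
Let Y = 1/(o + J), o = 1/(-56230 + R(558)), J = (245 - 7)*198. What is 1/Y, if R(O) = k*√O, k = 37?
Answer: 74480636462761/1580524499 - 111*√62/3161048998 ≈ 47124.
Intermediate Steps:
J = 47124 (J = 238*198 = 47124)
R(O) = 37*√O
o = 1/(-56230 + 111*√62) (o = 1/(-56230 + 37*√558) = 1/(-56230 + 37*(3*√62)) = 1/(-56230 + 111*√62) ≈ -1.8065e-5)
Y = 1/(74480636462761/1580524499 - 111*√62/3161048998) (Y = 1/((-28115/1580524499 - 111*√62/3161048998) + 47124) = 1/(74480636462761/1580524499 - 111*√62/3161048998) ≈ 2.1221e-5)
1/Y = 1/(148961272925522/7019651022692516209 + 111*√62/7019651022692516209)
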